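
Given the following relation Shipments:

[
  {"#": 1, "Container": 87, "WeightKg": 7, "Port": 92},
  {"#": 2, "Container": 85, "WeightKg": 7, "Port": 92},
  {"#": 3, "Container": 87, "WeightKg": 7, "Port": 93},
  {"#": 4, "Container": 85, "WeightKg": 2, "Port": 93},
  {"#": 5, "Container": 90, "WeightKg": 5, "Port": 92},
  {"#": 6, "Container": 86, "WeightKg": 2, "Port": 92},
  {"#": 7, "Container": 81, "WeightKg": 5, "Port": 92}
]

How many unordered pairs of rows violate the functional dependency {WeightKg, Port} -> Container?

2

(WeightKg=7, Port=92): violating pairs (1,2) — 1 pair.
(WeightKg=5, Port=92): violating pairs (5,7) — 1 pair.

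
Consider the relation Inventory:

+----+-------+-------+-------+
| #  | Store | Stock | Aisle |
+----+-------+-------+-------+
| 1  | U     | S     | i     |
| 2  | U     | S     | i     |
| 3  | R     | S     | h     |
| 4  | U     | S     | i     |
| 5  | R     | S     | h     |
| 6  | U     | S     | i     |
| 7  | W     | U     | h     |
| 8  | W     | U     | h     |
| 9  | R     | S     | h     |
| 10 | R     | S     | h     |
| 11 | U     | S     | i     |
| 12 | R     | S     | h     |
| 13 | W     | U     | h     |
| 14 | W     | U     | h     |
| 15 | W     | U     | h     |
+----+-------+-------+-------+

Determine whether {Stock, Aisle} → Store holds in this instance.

(Stock=S, Aisle=i): rows 1, 2, 4, 6, 11 → Store = U, U, U, U, U ✓
(Stock=S, Aisle=h): rows 3, 5, 9, 10, 12 → Store = R, R, R, R, R ✓
(Stock=U, Aisle=h): rows 7, 8, 13, 14, 15 → Store = W, W, W, W, W ✓
Every {Stock, Aisle} value is associated with a single Store value, so {Stock, Aisle} → Store holds.

Yes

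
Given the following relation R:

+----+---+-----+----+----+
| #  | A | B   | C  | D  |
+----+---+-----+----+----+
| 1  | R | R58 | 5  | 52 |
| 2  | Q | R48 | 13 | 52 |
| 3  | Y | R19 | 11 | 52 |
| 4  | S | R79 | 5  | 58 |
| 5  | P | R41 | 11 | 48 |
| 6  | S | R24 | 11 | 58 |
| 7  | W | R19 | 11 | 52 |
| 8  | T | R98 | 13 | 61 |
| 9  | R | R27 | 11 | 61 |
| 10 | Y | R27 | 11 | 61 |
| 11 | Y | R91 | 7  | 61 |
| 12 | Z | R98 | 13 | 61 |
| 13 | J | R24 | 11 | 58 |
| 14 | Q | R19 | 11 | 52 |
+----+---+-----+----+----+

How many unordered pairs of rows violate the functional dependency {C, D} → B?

0

(C=11, D=52): all 3 rows agree on B — 0 pairs.
(C=11, D=58): all 2 rows agree on B — 0 pairs.
(C=13, D=61): all 2 rows agree on B — 0 pairs.
(C=11, D=61): all 2 rows agree on B — 0 pairs.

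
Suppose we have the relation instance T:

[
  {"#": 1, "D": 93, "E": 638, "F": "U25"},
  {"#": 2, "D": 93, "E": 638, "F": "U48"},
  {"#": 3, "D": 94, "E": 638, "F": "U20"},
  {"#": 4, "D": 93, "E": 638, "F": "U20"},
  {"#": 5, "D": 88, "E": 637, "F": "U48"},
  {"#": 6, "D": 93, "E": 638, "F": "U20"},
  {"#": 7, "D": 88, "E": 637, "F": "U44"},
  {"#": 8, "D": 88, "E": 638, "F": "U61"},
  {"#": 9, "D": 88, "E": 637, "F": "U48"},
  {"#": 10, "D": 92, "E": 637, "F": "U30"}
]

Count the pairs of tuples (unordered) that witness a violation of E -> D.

12

E=638: violating pairs (1,3), (1,8), (2,3), (2,8), (3,4), (3,6), (3,8), (4,8), (6,8) — 9 pairs.
E=637: violating pairs (5,10), (7,10), (9,10) — 3 pairs.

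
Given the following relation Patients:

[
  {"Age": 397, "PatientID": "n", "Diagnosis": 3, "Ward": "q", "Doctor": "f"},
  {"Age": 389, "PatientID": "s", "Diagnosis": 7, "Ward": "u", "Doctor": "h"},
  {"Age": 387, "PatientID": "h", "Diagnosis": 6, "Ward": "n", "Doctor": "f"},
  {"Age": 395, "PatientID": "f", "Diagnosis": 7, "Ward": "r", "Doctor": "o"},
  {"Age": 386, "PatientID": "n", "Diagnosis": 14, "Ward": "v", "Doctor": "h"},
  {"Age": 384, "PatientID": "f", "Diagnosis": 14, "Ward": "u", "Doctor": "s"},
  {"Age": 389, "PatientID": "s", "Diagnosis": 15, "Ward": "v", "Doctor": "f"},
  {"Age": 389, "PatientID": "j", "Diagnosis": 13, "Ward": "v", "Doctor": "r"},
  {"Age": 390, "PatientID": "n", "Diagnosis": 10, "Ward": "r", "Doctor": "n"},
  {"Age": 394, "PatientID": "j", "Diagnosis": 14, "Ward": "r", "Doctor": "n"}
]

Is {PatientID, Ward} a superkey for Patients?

All 10 rows have distinct {PatientID, Ward} values, so {PatientID, Ward} → (all attributes) holds and {PatientID, Ward} is a superkey.

Yes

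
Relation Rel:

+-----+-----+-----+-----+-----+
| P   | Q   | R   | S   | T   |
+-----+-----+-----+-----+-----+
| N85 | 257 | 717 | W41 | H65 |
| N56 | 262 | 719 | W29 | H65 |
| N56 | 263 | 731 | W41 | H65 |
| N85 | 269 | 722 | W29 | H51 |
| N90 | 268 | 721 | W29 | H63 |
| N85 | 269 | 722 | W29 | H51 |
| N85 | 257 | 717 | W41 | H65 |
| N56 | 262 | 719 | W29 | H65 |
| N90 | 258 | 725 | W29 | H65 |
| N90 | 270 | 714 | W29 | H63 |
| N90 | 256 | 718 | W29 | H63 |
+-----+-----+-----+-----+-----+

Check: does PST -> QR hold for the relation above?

(P=N85, S=W41, T=H65): 2 rows → {Q,R} = (257, 717), (257, 717) ✓
(P=N56, S=W29, T=H65): 2 rows → {Q,R} = (262, 719), (262, 719) ✓
(P=N56, S=W41, T=H65): 1 row → {Q,R} = (263, 731) ✓
(P=N85, S=W29, T=H51): 2 rows → {Q,R} = (269, 722), (269, 722) ✓
(P=N90, S=W29, T=H63): 3 rows → {Q,R} takes values {(268, 721), (270, 714), (256, 718)} — violation
(P=N90, S=W29, T=H65): 1 row → {Q,R} = (258, 725) ✓
Two rows agree on PST but differ on QR, so PST -> QR does not hold.

No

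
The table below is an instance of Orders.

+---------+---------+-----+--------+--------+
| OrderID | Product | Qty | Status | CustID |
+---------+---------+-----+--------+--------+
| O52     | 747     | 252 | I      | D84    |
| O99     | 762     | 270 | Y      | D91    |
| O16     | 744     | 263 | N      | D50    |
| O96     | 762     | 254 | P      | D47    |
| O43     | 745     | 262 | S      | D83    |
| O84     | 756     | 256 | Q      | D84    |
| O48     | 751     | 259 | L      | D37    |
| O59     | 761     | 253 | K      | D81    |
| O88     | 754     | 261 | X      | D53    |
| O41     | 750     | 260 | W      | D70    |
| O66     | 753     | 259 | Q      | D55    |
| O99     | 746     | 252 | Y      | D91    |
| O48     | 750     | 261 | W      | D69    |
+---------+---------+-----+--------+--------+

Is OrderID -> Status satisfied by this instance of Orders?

No

OrderID=O52: 1 row → Status = I ✓
OrderID=O99: 2 rows → Status = Y, Y ✓
OrderID=O16: 1 row → Status = N ✓
OrderID=O96: 1 row → Status = P ✓
OrderID=O43: 1 row → Status = S ✓
OrderID=O84: 1 row → Status = Q ✓
OrderID=O48: 2 rows → Status takes values {L, W} — violation
OrderID=O59: 1 row → Status = K ✓
OrderID=O88: 1 row → Status = X ✓
OrderID=O41: 1 row → Status = W ✓
OrderID=O66: 1 row → Status = Q ✓
Two rows agree on OrderID but differ on Status, so OrderID -> Status does not hold.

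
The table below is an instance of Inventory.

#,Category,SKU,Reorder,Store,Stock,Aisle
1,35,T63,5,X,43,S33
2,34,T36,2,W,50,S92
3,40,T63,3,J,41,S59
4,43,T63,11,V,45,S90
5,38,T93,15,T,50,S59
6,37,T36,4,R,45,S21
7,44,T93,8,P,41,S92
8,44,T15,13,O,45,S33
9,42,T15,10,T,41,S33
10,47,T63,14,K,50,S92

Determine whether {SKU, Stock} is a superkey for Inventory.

All 10 rows have distinct {SKU, Stock} values, so {SKU, Stock} → (all attributes) holds and {SKU, Stock} is a superkey.

Yes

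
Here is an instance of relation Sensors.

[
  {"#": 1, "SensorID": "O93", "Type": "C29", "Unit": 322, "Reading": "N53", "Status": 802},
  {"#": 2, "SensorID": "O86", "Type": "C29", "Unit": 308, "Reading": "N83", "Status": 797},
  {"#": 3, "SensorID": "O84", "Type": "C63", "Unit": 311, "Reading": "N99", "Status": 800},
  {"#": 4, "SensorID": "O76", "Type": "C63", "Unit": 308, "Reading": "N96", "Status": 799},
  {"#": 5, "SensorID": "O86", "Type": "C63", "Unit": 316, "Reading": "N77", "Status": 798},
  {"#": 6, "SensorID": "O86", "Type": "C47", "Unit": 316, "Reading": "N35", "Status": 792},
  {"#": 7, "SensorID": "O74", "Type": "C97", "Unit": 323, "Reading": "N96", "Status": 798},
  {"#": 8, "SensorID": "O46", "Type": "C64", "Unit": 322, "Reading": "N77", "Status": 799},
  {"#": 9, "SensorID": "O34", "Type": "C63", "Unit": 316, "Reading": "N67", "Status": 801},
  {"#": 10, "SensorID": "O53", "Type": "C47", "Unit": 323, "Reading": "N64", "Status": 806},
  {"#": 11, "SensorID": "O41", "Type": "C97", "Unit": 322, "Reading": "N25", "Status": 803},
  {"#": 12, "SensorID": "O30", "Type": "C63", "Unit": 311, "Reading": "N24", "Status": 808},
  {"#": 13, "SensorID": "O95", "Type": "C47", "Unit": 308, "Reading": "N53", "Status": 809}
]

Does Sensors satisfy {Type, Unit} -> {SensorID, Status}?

(Type=C29, Unit=322): row 1 → {SensorID,Status} = (O93, 802) ✓
(Type=C29, Unit=308): row 2 → {SensorID,Status} = (O86, 797) ✓
(Type=C63, Unit=311): rows 3, 12 → {SensorID,Status} takes values {(O84, 800), (O30, 808)} — violation
(Type=C63, Unit=308): row 4 → {SensorID,Status} = (O76, 799) ✓
(Type=C63, Unit=316): rows 5, 9 → {SensorID,Status} takes values {(O86, 798), (O34, 801)} — violation
(Type=C47, Unit=316): row 6 → {SensorID,Status} = (O86, 792) ✓
(Type=C97, Unit=323): row 7 → {SensorID,Status} = (O74, 798) ✓
(Type=C64, Unit=322): row 8 → {SensorID,Status} = (O46, 799) ✓
(Type=C47, Unit=323): row 10 → {SensorID,Status} = (O53, 806) ✓
(Type=C97, Unit=322): row 11 → {SensorID,Status} = (O41, 803) ✓
(Type=C47, Unit=308): row 13 → {SensorID,Status} = (O95, 809) ✓
Two rows agree on {Type, Unit} but differ on {SensorID, Status}, so {Type, Unit} -> {SensorID, Status} does not hold.

No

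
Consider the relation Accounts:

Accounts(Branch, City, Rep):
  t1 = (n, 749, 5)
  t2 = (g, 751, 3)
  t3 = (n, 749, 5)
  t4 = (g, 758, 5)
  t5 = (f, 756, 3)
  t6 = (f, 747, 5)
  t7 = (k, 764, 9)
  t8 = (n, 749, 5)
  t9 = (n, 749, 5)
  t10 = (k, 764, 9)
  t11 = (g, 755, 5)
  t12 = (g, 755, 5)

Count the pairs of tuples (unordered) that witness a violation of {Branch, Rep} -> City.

2

(Branch=n, Rep=5): all 4 rows agree on City — 0 pairs.
(Branch=g, Rep=5): violating pairs (4,11), (4,12) — 2 pairs.
(Branch=k, Rep=9): all 2 rows agree on City — 0 pairs.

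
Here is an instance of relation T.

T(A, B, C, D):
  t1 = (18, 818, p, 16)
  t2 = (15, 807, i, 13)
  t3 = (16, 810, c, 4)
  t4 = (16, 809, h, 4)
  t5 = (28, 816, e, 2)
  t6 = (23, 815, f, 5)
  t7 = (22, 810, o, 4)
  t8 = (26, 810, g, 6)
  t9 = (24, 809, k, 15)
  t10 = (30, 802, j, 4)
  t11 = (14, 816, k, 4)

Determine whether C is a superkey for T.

No

Rows 9 and 11 have the same C value C=k but are distinct tuples, so C does not determine every attribute — not a superkey.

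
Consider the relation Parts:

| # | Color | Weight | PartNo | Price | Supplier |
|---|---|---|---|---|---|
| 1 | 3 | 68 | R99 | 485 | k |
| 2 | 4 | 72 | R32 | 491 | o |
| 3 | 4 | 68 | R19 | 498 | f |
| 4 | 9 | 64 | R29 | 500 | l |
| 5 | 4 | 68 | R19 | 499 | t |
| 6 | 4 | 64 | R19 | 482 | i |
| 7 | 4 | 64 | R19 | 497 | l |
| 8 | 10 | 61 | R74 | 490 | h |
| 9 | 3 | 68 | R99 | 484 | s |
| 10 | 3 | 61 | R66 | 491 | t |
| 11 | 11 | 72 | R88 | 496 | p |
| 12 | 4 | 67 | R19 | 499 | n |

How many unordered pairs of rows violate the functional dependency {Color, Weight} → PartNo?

(Color=3, Weight=68): all 2 rows agree on PartNo — 0 pairs.
(Color=4, Weight=68): all 2 rows agree on PartNo — 0 pairs.
(Color=4, Weight=64): all 2 rows agree on PartNo — 0 pairs.

0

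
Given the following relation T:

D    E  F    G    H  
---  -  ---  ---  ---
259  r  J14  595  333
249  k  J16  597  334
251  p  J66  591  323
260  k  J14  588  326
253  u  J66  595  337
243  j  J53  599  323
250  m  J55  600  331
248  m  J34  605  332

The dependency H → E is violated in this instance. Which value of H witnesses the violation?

H=333: 1 row → E = r ✓
H=334: 1 row → E = k ✓
H=323: 2 rows → E takes values {p, j} — violation
H=326: 1 row → E = k ✓
H=337: 1 row → E = u ✓
H=331: 1 row → E = m ✓
H=332: 1 row → E = m ✓
The only H value with inconsistent E is H=323.

323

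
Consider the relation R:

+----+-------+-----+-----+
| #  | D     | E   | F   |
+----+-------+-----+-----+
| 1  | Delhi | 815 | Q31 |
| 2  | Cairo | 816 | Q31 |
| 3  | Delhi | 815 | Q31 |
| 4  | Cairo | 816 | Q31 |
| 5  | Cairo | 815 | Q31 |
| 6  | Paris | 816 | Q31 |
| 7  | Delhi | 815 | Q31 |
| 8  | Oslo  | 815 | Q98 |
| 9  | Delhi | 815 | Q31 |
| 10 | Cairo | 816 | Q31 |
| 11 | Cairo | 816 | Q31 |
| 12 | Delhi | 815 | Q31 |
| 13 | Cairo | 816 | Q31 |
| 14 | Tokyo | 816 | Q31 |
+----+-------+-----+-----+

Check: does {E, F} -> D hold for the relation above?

(E=815, F=Q31): rows 1, 3, 5, 7, 9, 12 → D takes values {Delhi, Cairo} — violation
(E=816, F=Q31): rows 2, 4, 6, 10, 11, 13, 14 → D takes values {Cairo, Paris, Tokyo} — violation
(E=815, F=Q98): row 8 → D = Oslo ✓
Two rows agree on {E, F} but differ on D, so {E, F} -> D does not hold.

No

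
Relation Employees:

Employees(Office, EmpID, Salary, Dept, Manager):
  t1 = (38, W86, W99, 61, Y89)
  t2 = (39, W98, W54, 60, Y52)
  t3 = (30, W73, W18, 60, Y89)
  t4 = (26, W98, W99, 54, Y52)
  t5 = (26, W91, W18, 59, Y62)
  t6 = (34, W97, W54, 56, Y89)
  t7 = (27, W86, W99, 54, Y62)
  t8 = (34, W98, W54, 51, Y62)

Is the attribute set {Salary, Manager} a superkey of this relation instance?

Yes

All 8 rows have distinct {Salary, Manager} values, so {Salary, Manager} → (all attributes) holds and {Salary, Manager} is a superkey.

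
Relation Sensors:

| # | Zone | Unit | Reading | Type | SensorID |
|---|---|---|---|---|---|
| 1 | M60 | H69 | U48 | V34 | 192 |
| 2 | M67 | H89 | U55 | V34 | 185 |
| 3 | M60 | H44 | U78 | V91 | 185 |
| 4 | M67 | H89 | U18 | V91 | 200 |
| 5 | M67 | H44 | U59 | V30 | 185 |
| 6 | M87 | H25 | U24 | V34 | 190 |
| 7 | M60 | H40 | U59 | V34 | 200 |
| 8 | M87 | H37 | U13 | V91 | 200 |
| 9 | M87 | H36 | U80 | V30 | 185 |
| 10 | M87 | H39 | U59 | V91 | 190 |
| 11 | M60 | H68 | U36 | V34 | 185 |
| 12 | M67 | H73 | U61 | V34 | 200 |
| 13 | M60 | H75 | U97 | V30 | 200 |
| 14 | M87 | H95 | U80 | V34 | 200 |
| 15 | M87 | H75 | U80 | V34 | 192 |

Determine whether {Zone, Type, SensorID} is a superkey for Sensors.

Yes

All 15 rows have distinct {Zone, Type, SensorID} values, so {Zone, Type, SensorID} → (all attributes) holds and {Zone, Type, SensorID} is a superkey.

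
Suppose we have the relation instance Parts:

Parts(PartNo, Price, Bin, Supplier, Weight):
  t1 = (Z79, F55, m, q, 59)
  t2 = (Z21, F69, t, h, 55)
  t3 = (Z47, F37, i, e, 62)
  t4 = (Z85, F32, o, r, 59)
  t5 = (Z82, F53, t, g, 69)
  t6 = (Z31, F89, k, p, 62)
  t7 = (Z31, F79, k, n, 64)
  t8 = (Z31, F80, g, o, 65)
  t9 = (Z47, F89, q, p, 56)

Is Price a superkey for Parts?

No

Rows 6 and 9 have the same Price value Price=F89 but are distinct tuples, so Price does not determine every attribute — not a superkey.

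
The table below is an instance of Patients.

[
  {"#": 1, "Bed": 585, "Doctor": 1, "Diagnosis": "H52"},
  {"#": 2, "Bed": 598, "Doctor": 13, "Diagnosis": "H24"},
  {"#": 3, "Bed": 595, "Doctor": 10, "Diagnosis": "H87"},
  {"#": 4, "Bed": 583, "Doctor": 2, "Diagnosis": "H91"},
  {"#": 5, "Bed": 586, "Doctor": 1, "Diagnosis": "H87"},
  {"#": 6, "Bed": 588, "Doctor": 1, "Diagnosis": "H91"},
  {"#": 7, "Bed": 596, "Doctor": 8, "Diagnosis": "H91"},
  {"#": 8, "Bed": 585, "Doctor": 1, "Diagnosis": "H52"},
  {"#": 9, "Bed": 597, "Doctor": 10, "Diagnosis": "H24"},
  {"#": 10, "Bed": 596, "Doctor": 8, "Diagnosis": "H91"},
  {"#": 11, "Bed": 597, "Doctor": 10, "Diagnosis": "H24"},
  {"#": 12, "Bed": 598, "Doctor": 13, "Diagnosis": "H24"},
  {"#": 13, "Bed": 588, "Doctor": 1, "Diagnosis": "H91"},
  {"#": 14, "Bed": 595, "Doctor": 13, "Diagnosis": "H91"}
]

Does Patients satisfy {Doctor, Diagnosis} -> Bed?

Yes

(Doctor=1, Diagnosis=H52): rows 1, 8 → Bed = 585, 585 ✓
(Doctor=13, Diagnosis=H24): rows 2, 12 → Bed = 598, 598 ✓
(Doctor=10, Diagnosis=H87): row 3 → Bed = 595 ✓
(Doctor=2, Diagnosis=H91): row 4 → Bed = 583 ✓
(Doctor=1, Diagnosis=H87): row 5 → Bed = 586 ✓
(Doctor=1, Diagnosis=H91): rows 6, 13 → Bed = 588, 588 ✓
(Doctor=8, Diagnosis=H91): rows 7, 10 → Bed = 596, 596 ✓
(Doctor=10, Diagnosis=H24): rows 9, 11 → Bed = 597, 597 ✓
(Doctor=13, Diagnosis=H91): row 14 → Bed = 595 ✓
Every {Doctor, Diagnosis} value is associated with a single Bed value, so {Doctor, Diagnosis} -> Bed holds.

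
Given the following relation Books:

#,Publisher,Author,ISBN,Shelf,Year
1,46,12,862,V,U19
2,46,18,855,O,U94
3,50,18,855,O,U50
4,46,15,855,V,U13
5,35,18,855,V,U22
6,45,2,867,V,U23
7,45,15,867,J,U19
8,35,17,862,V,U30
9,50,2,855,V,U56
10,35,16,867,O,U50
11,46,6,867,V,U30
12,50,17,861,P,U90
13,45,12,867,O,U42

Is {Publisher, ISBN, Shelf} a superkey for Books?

All 13 rows have distinct {Publisher, ISBN, Shelf} values, so {Publisher, ISBN, Shelf} → (all attributes) holds and {Publisher, ISBN, Shelf} is a superkey.

Yes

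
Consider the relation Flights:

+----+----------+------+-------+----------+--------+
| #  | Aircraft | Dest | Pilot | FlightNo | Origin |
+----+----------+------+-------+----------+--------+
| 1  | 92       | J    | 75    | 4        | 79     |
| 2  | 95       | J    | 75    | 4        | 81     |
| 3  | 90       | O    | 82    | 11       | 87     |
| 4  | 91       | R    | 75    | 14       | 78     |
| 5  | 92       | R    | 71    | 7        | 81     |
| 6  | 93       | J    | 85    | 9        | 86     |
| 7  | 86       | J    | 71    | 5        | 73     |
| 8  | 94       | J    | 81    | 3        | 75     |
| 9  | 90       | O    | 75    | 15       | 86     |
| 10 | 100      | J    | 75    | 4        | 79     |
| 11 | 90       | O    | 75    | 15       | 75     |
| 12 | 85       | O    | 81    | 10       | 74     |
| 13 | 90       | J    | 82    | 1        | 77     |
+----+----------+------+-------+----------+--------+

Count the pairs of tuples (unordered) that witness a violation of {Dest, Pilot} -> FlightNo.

(Dest=J, Pilot=75): all 3 rows agree on FlightNo — 0 pairs.
(Dest=O, Pilot=75): all 2 rows agree on FlightNo — 0 pairs.

0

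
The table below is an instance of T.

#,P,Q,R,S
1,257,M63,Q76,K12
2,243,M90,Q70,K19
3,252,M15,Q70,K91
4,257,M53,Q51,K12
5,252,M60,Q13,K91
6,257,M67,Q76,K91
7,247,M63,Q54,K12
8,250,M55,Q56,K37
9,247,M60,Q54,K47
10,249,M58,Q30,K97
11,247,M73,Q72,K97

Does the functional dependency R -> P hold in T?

No

R=Q76: rows 1, 6 → P = 257, 257 ✓
R=Q70: rows 2, 3 → P takes values {243, 252} — violation
R=Q51: row 4 → P = 257 ✓
R=Q13: row 5 → P = 252 ✓
R=Q54: rows 7, 9 → P = 247, 247 ✓
R=Q56: row 8 → P = 250 ✓
R=Q30: row 10 → P = 249 ✓
R=Q72: row 11 → P = 247 ✓
Two rows agree on R but differ on P, so R -> P does not hold.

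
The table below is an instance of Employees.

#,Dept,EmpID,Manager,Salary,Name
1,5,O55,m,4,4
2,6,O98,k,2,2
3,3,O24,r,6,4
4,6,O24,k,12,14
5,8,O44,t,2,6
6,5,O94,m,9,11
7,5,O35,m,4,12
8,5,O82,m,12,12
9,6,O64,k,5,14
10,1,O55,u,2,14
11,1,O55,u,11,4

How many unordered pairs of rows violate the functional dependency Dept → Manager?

Dept=5: all 4 rows agree on Manager — 0 pairs.
Dept=6: all 3 rows agree on Manager — 0 pairs.
Dept=1: all 2 rows agree on Manager — 0 pairs.

0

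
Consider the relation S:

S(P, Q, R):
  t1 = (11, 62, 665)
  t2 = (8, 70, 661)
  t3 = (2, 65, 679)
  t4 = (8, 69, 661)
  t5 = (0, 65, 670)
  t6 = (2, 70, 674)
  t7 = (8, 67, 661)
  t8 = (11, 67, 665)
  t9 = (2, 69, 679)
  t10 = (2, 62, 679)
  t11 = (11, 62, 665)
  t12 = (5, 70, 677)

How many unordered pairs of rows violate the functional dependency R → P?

0

R=665: all 3 rows agree on P — 0 pairs.
R=661: all 3 rows agree on P — 0 pairs.
R=679: all 3 rows agree on P — 0 pairs.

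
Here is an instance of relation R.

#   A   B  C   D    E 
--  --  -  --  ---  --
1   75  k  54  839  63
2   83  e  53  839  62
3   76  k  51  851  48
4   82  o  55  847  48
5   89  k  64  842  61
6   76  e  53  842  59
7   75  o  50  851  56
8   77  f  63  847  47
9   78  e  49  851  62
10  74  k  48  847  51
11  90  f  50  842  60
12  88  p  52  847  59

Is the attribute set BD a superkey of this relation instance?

All 12 rows have distinct BD values, so BD → (all attributes) holds and BD is a superkey.

Yes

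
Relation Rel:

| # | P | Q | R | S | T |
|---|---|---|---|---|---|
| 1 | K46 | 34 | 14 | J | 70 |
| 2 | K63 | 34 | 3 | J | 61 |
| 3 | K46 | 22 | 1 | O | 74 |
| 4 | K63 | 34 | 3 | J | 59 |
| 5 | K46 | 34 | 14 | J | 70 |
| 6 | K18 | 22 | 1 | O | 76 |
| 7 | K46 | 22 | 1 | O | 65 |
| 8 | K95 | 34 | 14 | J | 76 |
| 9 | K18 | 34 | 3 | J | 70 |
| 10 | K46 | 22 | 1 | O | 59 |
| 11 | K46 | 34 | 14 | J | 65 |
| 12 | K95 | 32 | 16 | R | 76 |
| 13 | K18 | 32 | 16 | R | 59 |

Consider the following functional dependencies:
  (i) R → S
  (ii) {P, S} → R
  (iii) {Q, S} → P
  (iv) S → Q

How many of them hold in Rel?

3

(i) R → S: every LHS value maps to a single RHS value — holds.
(ii) {P, S} → R: every LHS value maps to a single RHS value — holds.
(iii) {Q, S} → P: (Q=34, S=J): rows 1, 2, 4, 5, 8, 9, 11 → P takes values {K46, K63, K95, K18} — violation; (Q=22, S=O): rows 3, 6, 7, 10 → P takes values {K46, K18} — violation; (Q=32, S=R): rows 12, 13 → P takes values {K95, K18} — violation — fails.
(iv) S → Q: every LHS value maps to a single RHS value — holds.
3 of the 4 dependencies hold.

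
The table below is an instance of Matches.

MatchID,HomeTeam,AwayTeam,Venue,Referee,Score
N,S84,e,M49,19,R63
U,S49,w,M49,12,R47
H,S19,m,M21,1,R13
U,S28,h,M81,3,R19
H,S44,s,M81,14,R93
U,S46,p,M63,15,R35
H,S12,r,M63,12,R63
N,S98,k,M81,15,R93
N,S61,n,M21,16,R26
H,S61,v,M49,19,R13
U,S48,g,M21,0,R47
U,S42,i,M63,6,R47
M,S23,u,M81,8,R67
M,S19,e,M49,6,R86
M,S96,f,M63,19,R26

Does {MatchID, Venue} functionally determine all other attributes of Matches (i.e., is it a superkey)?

Two distinct rows share (MatchID=U, Venue=M63), so {MatchID, Venue} does not determine every attribute — not a superkey.

No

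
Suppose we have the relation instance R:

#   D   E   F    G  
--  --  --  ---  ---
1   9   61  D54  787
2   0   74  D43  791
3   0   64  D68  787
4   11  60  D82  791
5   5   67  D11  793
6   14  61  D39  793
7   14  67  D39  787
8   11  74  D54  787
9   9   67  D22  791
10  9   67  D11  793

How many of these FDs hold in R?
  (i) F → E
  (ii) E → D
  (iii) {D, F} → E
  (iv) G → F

0

(i) F → E: F=D54: rows 1, 8 → E takes values {61, 74} — violation; F=D39: rows 6, 7 → E takes values {61, 67} — violation — fails.
(ii) E → D: E=61: rows 1, 6 → D takes values {9, 14} — violation; E=74: rows 2, 8 → D takes values {0, 11} — violation; E=67: rows 5, 7, 9, 10 → D takes values {5, 14, 9} — violation — fails.
(iii) {D, F} → E: (D=14, F=D39): rows 6, 7 → E takes values {61, 67} — violation — fails.
(iv) G → F: G=787: rows 1, 3, 7, 8 → F takes values {D54, D68, D39} — violation; G=791: rows 2, 4, 9 → F takes values {D43, D82, D22} — violation; G=793: rows 5, 6, 10 → F takes values {D11, D39} — violation — fails.
None of the 4 dependencies hold.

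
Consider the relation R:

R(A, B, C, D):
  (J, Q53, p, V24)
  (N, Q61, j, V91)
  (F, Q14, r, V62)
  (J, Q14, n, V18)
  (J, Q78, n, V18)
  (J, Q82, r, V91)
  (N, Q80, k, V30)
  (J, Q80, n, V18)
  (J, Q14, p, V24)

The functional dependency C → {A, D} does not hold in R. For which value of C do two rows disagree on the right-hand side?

r

C=p: 2 rows → {A,D} = (J, V24), (J, V24) ✓
C=j: 1 row → {A,D} = (N, V91) ✓
C=r: 2 rows → {A,D} takes values {(F, V62), (J, V91)} — violation
C=n: 3 rows → {A,D} = (J, V18), (J, V18), (J, V18) ✓
C=k: 1 row → {A,D} = (N, V30) ✓
The only C value with inconsistent RHS is C=r.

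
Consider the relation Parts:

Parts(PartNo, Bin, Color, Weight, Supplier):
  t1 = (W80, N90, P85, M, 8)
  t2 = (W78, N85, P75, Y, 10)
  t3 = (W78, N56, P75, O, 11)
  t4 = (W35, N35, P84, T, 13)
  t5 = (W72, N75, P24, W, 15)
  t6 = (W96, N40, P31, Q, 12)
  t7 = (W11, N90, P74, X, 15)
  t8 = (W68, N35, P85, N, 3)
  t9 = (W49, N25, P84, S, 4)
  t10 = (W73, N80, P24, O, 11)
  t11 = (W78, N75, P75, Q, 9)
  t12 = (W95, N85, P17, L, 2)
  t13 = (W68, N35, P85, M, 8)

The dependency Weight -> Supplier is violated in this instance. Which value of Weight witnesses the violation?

Q

Weight=M: rows 1, 13 → Supplier = 8, 8 ✓
Weight=Y: row 2 → Supplier = 10 ✓
Weight=O: rows 3, 10 → Supplier = 11, 11 ✓
Weight=T: row 4 → Supplier = 13 ✓
Weight=W: row 5 → Supplier = 15 ✓
Weight=Q: rows 6, 11 → Supplier takes values {12, 9} — violation
Weight=X: row 7 → Supplier = 15 ✓
Weight=N: row 8 → Supplier = 3 ✓
Weight=S: row 9 → Supplier = 4 ✓
Weight=L: row 12 → Supplier = 2 ✓
The only Weight value with inconsistent Supplier is Weight=Q.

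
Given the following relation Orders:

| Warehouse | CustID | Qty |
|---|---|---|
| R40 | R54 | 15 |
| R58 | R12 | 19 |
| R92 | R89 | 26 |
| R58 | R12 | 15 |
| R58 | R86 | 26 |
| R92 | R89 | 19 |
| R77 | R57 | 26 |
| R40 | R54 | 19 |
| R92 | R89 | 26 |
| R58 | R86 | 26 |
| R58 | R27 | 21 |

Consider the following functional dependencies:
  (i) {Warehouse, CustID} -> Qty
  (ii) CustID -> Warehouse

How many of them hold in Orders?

1

(i) {Warehouse, CustID} -> Qty: (Warehouse=R40, CustID=R54): 2 rows → Qty takes values {15, 19} — violation; (Warehouse=R58, CustID=R12): 2 rows → Qty takes values {19, 15} — violation; (Warehouse=R92, CustID=R89): 3 rows → Qty takes values {26, 19} — violation — fails.
(ii) CustID -> Warehouse: every LHS value maps to a single RHS value — holds.
1 of the 2 dependencies holds.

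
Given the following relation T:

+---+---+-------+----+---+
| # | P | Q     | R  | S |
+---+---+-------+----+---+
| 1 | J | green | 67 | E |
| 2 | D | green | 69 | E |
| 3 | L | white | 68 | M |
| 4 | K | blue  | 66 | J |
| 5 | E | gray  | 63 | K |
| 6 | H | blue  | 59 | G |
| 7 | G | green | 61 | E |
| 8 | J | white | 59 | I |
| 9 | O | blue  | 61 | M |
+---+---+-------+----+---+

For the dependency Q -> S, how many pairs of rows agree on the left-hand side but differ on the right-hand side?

4

Q=green: all 3 rows agree on S — 0 pairs.
Q=white: violating pairs (3,8) — 1 pair.
Q=blue: violating pairs (4,6), (4,9), (6,9) — 3 pairs.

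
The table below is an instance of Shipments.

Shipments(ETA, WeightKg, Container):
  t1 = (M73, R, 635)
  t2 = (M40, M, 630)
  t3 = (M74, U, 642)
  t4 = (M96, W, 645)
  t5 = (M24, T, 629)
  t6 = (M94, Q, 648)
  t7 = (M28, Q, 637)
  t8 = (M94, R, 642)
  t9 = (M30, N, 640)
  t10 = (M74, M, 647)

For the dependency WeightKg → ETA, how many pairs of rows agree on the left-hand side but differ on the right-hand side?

3

WeightKg=R: violating pairs (1,8) — 1 pair.
WeightKg=M: violating pairs (2,10) — 1 pair.
WeightKg=Q: violating pairs (6,7) — 1 pair.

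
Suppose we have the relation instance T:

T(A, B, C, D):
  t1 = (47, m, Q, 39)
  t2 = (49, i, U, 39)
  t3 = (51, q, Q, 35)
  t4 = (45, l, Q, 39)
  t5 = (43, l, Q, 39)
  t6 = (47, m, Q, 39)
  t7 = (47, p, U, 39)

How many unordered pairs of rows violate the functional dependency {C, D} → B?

5

(C=Q, D=39): violating pairs (1,4), (1,5), (4,6), (5,6) — 4 pairs.
(C=U, D=39): violating pairs (2,7) — 1 pair.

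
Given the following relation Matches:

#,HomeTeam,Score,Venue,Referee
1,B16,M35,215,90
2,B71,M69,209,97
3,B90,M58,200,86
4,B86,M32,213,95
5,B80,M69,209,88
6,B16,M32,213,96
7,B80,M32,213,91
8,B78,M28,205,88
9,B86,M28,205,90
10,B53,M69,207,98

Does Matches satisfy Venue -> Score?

Yes

Venue=215: row 1 → Score = M35 ✓
Venue=209: rows 2, 5 → Score = M69, M69 ✓
Venue=200: row 3 → Score = M58 ✓
Venue=213: rows 4, 6, 7 → Score = M32, M32, M32 ✓
Venue=205: rows 8, 9 → Score = M28, M28 ✓
Venue=207: row 10 → Score = M69 ✓
Every Venue value is associated with a single Score value, so Venue -> Score holds.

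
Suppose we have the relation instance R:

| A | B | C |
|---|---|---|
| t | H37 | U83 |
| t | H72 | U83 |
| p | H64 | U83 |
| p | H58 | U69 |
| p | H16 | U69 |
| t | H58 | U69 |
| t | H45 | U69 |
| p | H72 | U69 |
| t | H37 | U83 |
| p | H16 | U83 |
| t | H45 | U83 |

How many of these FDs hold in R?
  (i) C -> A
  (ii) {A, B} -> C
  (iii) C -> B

0

(i) C -> A: C=U83: 6 rows → A takes values {t, p} — violation; C=U69: 5 rows → A takes values {p, t} — violation — fails.
(ii) {A, B} -> C: (A=p, B=H16): 2 rows → C takes values {U69, U83} — violation; (A=t, B=H45): 2 rows → C takes values {U69, U83} — violation — fails.
(iii) C -> B: C=U83: 6 rows → B takes values {H37, H72, H64, H16, H45} — violation; C=U69: 5 rows → B takes values {H58, H16, H45, H72} — violation — fails.
None of the 3 dependencies hold.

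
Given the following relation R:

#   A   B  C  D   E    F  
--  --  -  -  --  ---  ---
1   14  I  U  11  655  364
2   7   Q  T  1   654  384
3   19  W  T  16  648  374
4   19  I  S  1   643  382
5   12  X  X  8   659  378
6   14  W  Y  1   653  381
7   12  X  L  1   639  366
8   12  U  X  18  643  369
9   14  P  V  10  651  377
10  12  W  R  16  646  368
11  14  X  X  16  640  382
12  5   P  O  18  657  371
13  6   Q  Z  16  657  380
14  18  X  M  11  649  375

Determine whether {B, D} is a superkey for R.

Rows 3 and 10 have the same {B, D} value (B=W, D=16) but are distinct tuples, so {B, D} does not determine every attribute — not a superkey.

No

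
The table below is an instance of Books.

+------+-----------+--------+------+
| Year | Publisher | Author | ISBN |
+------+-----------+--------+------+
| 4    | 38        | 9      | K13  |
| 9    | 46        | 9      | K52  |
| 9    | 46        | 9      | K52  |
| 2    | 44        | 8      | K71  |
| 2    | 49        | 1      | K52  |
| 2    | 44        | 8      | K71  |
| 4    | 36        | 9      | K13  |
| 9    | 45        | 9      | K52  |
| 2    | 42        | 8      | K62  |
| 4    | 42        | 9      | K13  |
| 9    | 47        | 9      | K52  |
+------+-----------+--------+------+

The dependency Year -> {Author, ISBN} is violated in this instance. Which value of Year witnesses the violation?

2

Year=4: 3 rows → {Author,ISBN} = (9, K13), (9, K13), (9, K13) ✓
Year=9: 4 rows → {Author,ISBN} = (9, K52), (9, K52), (9, K52), (9, K52) ✓
Year=2: 4 rows → {Author,ISBN} takes values {(8, K71), (1, K52), (8, K62)} — violation
The only Year value with inconsistent RHS is Year=2.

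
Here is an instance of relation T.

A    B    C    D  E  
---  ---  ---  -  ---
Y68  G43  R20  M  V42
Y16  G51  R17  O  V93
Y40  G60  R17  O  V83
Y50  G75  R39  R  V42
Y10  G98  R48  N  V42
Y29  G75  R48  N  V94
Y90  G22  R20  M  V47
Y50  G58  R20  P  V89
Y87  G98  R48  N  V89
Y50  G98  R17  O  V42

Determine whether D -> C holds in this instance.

Yes

D=M: 2 rows → C = R20, R20 ✓
D=O: 3 rows → C = R17, R17, R17 ✓
D=R: 1 row → C = R39 ✓
D=N: 3 rows → C = R48, R48, R48 ✓
D=P: 1 row → C = R20 ✓
Every D value is associated with a single C value, so D -> C holds.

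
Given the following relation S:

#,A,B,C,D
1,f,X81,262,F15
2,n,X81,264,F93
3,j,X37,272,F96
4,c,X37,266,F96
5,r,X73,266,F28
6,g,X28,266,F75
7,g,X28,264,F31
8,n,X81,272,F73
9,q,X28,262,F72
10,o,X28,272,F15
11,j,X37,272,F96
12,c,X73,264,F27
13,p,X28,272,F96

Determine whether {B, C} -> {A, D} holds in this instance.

(B=X81, C=262): row 1 → {A,D} = (f, F15) ✓
(B=X81, C=264): row 2 → {A,D} = (n, F93) ✓
(B=X37, C=272): rows 3, 11 → {A,D} = (j, F96), (j, F96) ✓
(B=X37, C=266): row 4 → {A,D} = (c, F96) ✓
(B=X73, C=266): row 5 → {A,D} = (r, F28) ✓
(B=X28, C=266): row 6 → {A,D} = (g, F75) ✓
(B=X28, C=264): row 7 → {A,D} = (g, F31) ✓
(B=X81, C=272): row 8 → {A,D} = (n, F73) ✓
(B=X28, C=262): row 9 → {A,D} = (q, F72) ✓
(B=X28, C=272): rows 10, 13 → {A,D} takes values {(o, F15), (p, F96)} — violation
(B=X73, C=264): row 12 → {A,D} = (c, F27) ✓
Two rows agree on {B, C} but differ on {A, D}, so {B, C} -> {A, D} does not hold.

No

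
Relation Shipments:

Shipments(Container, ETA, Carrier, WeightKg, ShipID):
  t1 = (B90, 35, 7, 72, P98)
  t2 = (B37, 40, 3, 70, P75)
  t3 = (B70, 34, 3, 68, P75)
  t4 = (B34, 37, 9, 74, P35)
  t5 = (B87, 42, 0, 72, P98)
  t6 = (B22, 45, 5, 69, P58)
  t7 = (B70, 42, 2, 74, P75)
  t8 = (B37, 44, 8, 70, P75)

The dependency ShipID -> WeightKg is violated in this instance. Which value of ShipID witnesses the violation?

P75

ShipID=P98: rows 1, 5 → WeightKg = 72, 72 ✓
ShipID=P75: rows 2, 3, 7, 8 → WeightKg takes values {70, 68, 74} — violation
ShipID=P35: row 4 → WeightKg = 74 ✓
ShipID=P58: row 6 → WeightKg = 69 ✓
The only ShipID value with inconsistent WeightKg is ShipID=P75.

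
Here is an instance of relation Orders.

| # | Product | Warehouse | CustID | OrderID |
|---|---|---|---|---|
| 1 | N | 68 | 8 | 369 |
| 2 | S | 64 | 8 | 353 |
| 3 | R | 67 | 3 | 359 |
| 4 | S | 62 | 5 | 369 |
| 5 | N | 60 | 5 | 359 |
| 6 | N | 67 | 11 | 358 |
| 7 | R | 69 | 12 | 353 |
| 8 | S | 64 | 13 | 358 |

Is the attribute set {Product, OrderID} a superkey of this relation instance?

All 8 rows have distinct {Product, OrderID} values, so {Product, OrderID} → (all attributes) holds and {Product, OrderID} is a superkey.

Yes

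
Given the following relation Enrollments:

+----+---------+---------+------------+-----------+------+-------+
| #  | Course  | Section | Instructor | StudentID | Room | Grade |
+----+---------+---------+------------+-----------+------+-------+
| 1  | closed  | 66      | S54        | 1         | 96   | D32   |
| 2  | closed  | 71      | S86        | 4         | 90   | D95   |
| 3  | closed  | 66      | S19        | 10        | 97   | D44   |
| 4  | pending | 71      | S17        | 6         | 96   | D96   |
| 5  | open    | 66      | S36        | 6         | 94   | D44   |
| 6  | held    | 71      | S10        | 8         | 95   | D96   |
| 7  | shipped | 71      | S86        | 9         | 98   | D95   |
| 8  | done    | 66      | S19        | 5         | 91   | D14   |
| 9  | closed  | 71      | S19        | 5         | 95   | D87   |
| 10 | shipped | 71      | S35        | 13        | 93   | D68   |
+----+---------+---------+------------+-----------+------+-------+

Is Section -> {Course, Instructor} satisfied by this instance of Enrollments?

No

Section=66: rows 1, 3, 5, 8 → {Course,Instructor} takes values {(closed, S54), (closed, S19), (open, S36), (done, S19)} — violation
Section=71: rows 2, 4, 6, 7, 9, 10 → {Course,Instructor} takes values {(closed, S86), (pending, S17), (held, S10), (shipped, S86), (closed, S19), (shipped, S35)} — violation
Two rows agree on Section but differ on {Course, Instructor}, so Section -> {Course, Instructor} does not hold.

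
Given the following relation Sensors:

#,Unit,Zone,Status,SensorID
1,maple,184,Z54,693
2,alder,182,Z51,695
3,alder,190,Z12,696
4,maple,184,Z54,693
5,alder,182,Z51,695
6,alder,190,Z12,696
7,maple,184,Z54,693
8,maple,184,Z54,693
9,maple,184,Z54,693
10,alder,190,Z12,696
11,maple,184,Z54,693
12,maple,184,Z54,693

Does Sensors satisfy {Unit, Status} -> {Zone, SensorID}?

(Unit=maple, Status=Z54): rows 1, 4, 7, 8, 9, 11, 12 → {Zone,SensorID} = (184, 693), (184, 693), (184, 693), (184, 693), (184, 693), (184, 693), (184, 693) ✓
(Unit=alder, Status=Z51): rows 2, 5 → {Zone,SensorID} = (182, 695), (182, 695) ✓
(Unit=alder, Status=Z12): rows 3, 6, 10 → {Zone,SensorID} = (190, 696), (190, 696), (190, 696) ✓
Every {Unit, Status} value is associated with a single {Zone, SensorID} value, so {Unit, Status} -> {Zone, SensorID} holds.

Yes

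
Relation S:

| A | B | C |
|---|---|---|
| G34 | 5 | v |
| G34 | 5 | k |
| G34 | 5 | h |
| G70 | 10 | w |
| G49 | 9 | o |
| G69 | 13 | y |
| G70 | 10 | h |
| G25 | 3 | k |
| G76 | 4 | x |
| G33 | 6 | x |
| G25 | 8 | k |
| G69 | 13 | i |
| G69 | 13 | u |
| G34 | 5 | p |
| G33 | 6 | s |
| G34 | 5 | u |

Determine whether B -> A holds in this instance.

Yes

B=5: 5 rows → A = G34, G34, G34, G34, G34 ✓
B=10: 2 rows → A = G70, G70 ✓
B=9: 1 row → A = G49 ✓
B=13: 3 rows → A = G69, G69, G69 ✓
B=3: 1 row → A = G25 ✓
B=4: 1 row → A = G76 ✓
B=6: 2 rows → A = G33, G33 ✓
B=8: 1 row → A = G25 ✓
Every B value is associated with a single A value, so B -> A holds.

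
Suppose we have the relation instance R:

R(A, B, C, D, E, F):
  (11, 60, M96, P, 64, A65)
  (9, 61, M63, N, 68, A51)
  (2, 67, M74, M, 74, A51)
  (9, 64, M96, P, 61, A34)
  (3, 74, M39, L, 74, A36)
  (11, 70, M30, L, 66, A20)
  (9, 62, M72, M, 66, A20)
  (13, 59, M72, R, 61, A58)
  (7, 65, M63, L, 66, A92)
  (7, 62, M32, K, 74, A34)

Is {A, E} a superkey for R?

Yes

All 10 rows have distinct {A, E} values, so {A, E} → (all attributes) holds and {A, E} is a superkey.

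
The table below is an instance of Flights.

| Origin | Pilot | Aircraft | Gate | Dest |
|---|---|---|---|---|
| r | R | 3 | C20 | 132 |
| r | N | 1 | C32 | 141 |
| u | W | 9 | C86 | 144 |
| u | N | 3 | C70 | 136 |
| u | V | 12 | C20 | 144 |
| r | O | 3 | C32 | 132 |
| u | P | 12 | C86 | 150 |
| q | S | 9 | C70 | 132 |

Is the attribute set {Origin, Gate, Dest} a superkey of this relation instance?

All 8 rows have distinct {Origin, Gate, Dest} values, so {Origin, Gate, Dest} → (all attributes) holds and {Origin, Gate, Dest} is a superkey.

Yes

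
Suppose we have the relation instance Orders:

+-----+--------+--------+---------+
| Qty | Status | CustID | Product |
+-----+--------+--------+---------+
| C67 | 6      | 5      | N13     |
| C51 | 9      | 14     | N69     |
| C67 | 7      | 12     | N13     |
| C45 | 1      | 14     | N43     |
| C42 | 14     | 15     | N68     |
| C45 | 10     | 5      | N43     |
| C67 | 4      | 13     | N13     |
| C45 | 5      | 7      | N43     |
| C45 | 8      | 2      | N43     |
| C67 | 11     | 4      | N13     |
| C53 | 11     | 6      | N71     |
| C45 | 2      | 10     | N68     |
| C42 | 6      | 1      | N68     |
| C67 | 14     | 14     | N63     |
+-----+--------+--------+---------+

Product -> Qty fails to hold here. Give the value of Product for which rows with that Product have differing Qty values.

N68

Product=N13: 4 rows → Qty = C67, C67, C67, C67 ✓
Product=N69: 1 row → Qty = C51 ✓
Product=N43: 4 rows → Qty = C45, C45, C45, C45 ✓
Product=N68: 3 rows → Qty takes values {C42, C45} — violation
Product=N71: 1 row → Qty = C53 ✓
Product=N63: 1 row → Qty = C67 ✓
The only Product value with inconsistent Qty is Product=N68.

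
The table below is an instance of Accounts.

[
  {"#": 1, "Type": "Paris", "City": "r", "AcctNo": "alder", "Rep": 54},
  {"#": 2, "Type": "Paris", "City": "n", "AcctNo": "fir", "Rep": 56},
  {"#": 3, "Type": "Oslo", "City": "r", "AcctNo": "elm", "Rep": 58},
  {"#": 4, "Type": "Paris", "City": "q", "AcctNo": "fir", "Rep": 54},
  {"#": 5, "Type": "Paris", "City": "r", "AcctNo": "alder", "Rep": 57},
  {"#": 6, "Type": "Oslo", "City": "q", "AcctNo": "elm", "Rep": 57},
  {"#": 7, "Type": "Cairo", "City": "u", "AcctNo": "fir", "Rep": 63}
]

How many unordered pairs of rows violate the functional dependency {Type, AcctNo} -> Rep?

(Type=Paris, AcctNo=alder): violating pairs (1,5) — 1 pair.
(Type=Paris, AcctNo=fir): violating pairs (2,4) — 1 pair.
(Type=Oslo, AcctNo=elm): violating pairs (3,6) — 1 pair.

3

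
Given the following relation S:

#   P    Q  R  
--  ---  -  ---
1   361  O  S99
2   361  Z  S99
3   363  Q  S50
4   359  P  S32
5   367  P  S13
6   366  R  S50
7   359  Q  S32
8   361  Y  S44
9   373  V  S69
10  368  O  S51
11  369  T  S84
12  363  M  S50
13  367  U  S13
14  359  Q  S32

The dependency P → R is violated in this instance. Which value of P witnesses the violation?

361

P=361: rows 1, 2, 8 → R takes values {S99, S44} — violation
P=363: rows 3, 12 → R = S50, S50 ✓
P=359: rows 4, 7, 14 → R = S32, S32, S32 ✓
P=367: rows 5, 13 → R = S13, S13 ✓
P=366: row 6 → R = S50 ✓
P=373: row 9 → R = S69 ✓
P=368: row 10 → R = S51 ✓
P=369: row 11 → R = S84 ✓
The only P value with inconsistent R is P=361.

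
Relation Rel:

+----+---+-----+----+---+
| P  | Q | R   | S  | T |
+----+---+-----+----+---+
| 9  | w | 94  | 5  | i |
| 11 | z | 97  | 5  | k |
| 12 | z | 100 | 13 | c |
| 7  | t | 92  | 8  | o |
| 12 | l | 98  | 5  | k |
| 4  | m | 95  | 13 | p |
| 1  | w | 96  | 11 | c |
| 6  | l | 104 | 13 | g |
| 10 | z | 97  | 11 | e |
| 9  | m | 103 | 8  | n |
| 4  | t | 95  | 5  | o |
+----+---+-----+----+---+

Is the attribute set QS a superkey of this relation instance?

All 11 rows have distinct QS values, so QS → (all attributes) holds and QS is a superkey.

Yes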